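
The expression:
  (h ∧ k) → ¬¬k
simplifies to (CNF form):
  True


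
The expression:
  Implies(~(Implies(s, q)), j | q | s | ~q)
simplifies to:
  True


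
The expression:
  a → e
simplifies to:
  e ∨ ¬a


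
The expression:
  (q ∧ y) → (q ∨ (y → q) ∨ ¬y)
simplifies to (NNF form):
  True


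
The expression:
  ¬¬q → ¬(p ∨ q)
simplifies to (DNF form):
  ¬q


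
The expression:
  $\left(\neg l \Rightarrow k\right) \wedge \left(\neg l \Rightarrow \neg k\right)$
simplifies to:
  $l$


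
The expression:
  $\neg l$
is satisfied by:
  {l: False}


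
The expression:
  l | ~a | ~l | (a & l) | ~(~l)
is always true.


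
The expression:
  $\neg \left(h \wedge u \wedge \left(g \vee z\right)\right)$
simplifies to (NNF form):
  $\left(\neg g \wedge \neg z\right) \vee \neg h \vee \neg u$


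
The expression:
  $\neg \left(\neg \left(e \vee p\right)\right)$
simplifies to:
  $e \vee p$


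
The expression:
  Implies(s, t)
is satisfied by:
  {t: True, s: False}
  {s: False, t: False}
  {s: True, t: True}


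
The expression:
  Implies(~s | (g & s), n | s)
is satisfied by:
  {n: True, s: True}
  {n: True, s: False}
  {s: True, n: False}


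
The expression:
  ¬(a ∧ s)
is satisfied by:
  {s: False, a: False}
  {a: True, s: False}
  {s: True, a: False}


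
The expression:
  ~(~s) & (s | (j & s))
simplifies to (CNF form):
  s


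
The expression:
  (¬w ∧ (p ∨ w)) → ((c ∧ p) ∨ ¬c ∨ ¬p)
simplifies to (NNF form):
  True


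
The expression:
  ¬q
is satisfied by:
  {q: False}


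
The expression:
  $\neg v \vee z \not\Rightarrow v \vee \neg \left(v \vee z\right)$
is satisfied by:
  {v: False}


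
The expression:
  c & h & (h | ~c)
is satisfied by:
  {h: True, c: True}


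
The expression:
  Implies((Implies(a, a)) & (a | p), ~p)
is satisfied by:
  {p: False}


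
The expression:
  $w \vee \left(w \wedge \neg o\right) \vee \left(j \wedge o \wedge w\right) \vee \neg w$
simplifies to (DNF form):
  $\text{True}$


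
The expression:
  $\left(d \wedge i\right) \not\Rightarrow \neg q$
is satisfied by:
  {i: True, d: True, q: True}


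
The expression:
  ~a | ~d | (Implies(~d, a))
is always true.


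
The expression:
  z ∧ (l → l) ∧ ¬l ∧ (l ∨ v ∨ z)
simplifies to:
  z ∧ ¬l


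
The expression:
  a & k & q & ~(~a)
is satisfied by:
  {a: True, q: True, k: True}


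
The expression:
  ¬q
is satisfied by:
  {q: False}


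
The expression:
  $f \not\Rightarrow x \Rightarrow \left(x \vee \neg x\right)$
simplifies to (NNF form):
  $\text{True}$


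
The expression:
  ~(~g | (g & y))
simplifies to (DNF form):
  g & ~y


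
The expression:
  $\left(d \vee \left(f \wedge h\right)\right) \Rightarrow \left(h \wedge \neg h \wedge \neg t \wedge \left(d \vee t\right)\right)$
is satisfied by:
  {d: False, h: False, f: False}
  {f: True, d: False, h: False}
  {h: True, d: False, f: False}


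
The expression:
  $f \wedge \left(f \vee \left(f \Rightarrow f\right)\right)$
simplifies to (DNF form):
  $f$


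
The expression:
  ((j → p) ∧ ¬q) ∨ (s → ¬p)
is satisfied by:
  {s: False, q: False, p: False}
  {p: True, s: False, q: False}
  {q: True, s: False, p: False}
  {p: True, q: True, s: False}
  {s: True, p: False, q: False}
  {p: True, s: True, q: False}
  {q: True, s: True, p: False}


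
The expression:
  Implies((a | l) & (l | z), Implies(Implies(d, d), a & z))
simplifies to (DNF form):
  ~l | (a & z)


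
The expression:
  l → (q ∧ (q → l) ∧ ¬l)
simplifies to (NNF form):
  ¬l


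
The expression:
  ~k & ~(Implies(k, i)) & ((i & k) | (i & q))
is never true.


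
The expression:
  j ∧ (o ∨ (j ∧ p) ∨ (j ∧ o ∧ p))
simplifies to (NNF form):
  j ∧ (o ∨ p)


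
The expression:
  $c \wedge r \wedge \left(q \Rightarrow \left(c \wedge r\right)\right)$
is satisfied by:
  {r: True, c: True}


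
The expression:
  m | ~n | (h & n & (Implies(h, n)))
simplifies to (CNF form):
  h | m | ~n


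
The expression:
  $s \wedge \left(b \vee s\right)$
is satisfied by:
  {s: True}


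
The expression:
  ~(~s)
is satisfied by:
  {s: True}


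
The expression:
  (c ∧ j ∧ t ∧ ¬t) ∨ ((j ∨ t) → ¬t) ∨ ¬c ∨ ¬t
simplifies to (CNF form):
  ¬c ∨ ¬t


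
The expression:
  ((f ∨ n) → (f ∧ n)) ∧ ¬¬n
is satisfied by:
  {f: True, n: True}


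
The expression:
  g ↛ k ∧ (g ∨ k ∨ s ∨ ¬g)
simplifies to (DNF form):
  g ∧ ¬k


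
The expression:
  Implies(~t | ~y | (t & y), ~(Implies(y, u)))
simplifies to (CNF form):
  y & ~u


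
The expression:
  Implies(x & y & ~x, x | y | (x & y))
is always true.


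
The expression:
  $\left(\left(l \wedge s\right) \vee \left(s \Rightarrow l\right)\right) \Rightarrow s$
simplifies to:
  $s$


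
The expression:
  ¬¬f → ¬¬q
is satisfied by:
  {q: True, f: False}
  {f: False, q: False}
  {f: True, q: True}


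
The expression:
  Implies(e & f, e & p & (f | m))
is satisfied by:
  {p: True, e: False, f: False}
  {e: False, f: False, p: False}
  {f: True, p: True, e: False}
  {f: True, e: False, p: False}
  {p: True, e: True, f: False}
  {e: True, p: False, f: False}
  {f: True, e: True, p: True}


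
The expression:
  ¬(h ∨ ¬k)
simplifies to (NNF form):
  k ∧ ¬h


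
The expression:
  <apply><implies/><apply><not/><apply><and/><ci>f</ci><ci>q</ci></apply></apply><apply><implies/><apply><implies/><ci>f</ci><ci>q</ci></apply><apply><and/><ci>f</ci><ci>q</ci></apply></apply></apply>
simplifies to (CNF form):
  <ci>f</ci>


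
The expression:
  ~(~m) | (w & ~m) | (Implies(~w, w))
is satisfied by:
  {m: True, w: True}
  {m: True, w: False}
  {w: True, m: False}


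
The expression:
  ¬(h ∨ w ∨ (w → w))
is never true.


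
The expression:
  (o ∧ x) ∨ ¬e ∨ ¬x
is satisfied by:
  {o: True, e: False, x: False}
  {e: False, x: False, o: False}
  {x: True, o: True, e: False}
  {x: True, e: False, o: False}
  {o: True, e: True, x: False}
  {e: True, o: False, x: False}
  {x: True, e: True, o: True}


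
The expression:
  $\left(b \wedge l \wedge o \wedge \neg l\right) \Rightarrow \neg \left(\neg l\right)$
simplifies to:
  $\text{True}$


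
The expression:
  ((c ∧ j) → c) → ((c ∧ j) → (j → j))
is always true.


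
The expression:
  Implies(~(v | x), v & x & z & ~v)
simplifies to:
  v | x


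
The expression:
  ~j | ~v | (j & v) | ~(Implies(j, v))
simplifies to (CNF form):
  True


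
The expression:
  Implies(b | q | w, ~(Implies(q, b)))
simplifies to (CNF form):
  ~b & (q | ~w)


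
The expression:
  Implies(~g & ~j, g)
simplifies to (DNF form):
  g | j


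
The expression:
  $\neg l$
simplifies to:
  $\neg l$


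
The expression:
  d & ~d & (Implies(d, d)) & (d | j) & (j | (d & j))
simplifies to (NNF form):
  False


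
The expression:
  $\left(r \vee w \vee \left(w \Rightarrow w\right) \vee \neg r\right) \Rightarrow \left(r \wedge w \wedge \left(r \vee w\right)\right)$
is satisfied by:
  {r: True, w: True}


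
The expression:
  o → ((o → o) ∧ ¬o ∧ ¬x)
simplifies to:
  ¬o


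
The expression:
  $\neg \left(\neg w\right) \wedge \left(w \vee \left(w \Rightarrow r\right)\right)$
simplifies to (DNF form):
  $w$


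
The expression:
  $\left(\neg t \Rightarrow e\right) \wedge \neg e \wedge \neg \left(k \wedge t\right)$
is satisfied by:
  {t: True, e: False, k: False}


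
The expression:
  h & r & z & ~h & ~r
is never true.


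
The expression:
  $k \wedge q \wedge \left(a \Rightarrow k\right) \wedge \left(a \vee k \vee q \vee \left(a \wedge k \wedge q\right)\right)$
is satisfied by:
  {q: True, k: True}


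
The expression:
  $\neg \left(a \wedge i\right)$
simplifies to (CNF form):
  $\neg a \vee \neg i$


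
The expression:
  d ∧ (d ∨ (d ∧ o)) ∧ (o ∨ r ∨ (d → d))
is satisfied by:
  {d: True}


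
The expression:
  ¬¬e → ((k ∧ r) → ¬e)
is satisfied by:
  {k: False, e: False, r: False}
  {r: True, k: False, e: False}
  {e: True, k: False, r: False}
  {r: True, e: True, k: False}
  {k: True, r: False, e: False}
  {r: True, k: True, e: False}
  {e: True, k: True, r: False}


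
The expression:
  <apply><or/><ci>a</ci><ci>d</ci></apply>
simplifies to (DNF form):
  <apply><or/><ci>a</ci><ci>d</ci></apply>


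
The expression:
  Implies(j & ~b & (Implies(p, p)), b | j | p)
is always true.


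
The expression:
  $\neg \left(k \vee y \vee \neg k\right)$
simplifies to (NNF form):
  $\text{False}$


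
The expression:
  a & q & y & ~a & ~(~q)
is never true.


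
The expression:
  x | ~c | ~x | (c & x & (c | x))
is always true.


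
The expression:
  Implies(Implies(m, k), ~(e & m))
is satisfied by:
  {k: False, m: False, e: False}
  {e: True, k: False, m: False}
  {m: True, k: False, e: False}
  {e: True, m: True, k: False}
  {k: True, e: False, m: False}
  {e: True, k: True, m: False}
  {m: True, k: True, e: False}


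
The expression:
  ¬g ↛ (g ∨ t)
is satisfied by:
  {g: False, t: False}


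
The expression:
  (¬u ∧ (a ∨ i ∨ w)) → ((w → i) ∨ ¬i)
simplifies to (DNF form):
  True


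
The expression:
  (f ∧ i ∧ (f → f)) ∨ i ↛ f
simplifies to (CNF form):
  i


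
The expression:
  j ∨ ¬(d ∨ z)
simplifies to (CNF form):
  (j ∨ ¬d) ∧ (j ∨ ¬z)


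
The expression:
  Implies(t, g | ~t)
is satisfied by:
  {g: True, t: False}
  {t: False, g: False}
  {t: True, g: True}


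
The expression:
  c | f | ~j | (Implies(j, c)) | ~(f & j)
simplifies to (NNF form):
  True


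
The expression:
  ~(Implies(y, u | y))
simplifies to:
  False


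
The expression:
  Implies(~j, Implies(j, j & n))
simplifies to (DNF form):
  True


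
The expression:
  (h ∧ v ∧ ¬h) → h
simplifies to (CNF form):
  True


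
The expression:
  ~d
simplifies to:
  ~d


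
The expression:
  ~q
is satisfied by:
  {q: False}


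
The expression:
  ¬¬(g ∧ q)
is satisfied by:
  {g: True, q: True}


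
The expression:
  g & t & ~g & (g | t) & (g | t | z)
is never true.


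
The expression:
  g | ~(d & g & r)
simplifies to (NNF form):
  True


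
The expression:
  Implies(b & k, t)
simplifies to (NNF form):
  t | ~b | ~k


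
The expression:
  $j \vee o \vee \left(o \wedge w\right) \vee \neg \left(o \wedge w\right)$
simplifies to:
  $\text{True}$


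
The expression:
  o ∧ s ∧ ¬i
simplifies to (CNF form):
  o ∧ s ∧ ¬i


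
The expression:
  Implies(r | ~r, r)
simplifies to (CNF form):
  r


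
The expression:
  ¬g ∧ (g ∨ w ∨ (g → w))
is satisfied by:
  {g: False}


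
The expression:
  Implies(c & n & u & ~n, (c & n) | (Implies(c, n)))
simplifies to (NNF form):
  True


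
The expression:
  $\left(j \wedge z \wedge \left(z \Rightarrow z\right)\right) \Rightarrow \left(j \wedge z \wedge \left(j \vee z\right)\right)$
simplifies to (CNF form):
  $\text{True}$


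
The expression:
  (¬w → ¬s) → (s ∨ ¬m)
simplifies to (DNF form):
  s ∨ ¬m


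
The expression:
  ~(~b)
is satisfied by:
  {b: True}


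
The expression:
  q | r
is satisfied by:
  {r: True, q: True}
  {r: True, q: False}
  {q: True, r: False}


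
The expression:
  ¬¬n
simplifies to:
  n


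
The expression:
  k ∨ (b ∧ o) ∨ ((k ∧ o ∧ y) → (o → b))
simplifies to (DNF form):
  True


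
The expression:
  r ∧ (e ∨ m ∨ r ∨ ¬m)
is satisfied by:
  {r: True}


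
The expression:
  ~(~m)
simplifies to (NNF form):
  m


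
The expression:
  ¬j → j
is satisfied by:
  {j: True}


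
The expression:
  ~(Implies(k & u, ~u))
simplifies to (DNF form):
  k & u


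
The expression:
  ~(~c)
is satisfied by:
  {c: True}


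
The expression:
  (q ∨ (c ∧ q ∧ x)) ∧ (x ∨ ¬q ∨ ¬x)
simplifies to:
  q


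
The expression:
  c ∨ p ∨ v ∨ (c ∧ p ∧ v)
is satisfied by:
  {c: True, v: True, p: True}
  {c: True, v: True, p: False}
  {c: True, p: True, v: False}
  {c: True, p: False, v: False}
  {v: True, p: True, c: False}
  {v: True, p: False, c: False}
  {p: True, v: False, c: False}


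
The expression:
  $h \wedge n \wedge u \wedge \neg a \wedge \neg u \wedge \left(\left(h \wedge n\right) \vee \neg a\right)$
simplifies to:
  $\text{False}$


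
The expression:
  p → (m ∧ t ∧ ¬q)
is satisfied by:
  {m: True, t: True, q: False, p: False}
  {m: True, q: False, t: False, p: False}
  {t: True, m: False, q: False, p: False}
  {m: False, q: False, t: False, p: False}
  {m: True, t: True, q: True, p: False}
  {m: True, q: True, t: False, p: False}
  {t: True, q: True, m: False, p: False}
  {q: True, m: False, t: False, p: False}
  {p: True, m: True, t: True, q: False}


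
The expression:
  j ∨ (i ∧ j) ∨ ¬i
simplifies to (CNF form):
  j ∨ ¬i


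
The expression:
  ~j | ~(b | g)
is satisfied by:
  {b: False, j: False, g: False}
  {g: True, b: False, j: False}
  {b: True, g: False, j: False}
  {g: True, b: True, j: False}
  {j: True, g: False, b: False}


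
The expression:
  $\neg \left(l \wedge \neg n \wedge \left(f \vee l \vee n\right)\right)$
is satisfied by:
  {n: True, l: False}
  {l: False, n: False}
  {l: True, n: True}


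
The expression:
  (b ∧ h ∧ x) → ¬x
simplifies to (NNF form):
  ¬b ∨ ¬h ∨ ¬x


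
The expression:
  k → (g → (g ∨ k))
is always true.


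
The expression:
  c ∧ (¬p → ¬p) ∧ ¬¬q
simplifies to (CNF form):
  c ∧ q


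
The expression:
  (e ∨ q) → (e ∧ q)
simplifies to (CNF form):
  (e ∨ ¬e) ∧ (e ∨ ¬q) ∧ (q ∨ ¬e) ∧ (q ∨ ¬q)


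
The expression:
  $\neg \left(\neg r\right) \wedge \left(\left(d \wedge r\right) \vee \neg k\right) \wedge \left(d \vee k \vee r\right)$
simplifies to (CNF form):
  $r \wedge \left(d \vee \neg k\right)$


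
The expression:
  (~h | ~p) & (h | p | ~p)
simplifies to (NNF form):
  ~h | ~p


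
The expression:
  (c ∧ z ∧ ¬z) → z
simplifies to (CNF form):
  True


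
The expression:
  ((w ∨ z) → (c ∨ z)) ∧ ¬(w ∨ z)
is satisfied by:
  {w: False, z: False}


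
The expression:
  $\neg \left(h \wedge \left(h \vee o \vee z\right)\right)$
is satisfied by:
  {h: False}


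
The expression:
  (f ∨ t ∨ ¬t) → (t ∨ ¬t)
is always true.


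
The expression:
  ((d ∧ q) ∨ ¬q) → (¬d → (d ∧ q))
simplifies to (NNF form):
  d ∨ q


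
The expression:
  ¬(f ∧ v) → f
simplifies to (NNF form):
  f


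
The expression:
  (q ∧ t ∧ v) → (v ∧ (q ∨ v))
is always true.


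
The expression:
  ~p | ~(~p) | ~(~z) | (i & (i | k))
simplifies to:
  True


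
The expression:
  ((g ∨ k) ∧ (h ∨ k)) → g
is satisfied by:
  {g: True, k: False}
  {k: False, g: False}
  {k: True, g: True}


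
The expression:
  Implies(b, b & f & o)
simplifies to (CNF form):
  (f | ~b) & (o | ~b)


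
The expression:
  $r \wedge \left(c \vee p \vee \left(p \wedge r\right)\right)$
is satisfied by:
  {r: True, c: True, p: True}
  {r: True, c: True, p: False}
  {r: True, p: True, c: False}


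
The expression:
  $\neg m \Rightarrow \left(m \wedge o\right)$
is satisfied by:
  {m: True}


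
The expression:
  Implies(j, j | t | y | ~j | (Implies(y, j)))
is always true.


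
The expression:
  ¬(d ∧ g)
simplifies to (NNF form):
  ¬d ∨ ¬g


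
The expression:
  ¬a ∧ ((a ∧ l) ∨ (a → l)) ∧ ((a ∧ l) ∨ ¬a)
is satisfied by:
  {a: False}


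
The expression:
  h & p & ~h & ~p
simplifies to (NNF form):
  False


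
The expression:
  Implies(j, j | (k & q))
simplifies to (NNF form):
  True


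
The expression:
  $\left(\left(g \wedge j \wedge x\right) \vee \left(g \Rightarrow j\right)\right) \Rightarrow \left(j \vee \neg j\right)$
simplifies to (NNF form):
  $\text{True}$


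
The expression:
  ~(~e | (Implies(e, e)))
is never true.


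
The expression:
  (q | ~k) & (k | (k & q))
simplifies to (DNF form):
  k & q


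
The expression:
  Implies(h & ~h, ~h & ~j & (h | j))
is always true.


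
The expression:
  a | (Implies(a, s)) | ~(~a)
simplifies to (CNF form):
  True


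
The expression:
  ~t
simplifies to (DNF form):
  ~t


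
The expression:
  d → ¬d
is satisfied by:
  {d: False}


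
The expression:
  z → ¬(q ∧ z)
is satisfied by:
  {q: False, z: False}
  {z: True, q: False}
  {q: True, z: False}


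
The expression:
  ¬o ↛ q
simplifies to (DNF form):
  q ∨ ¬o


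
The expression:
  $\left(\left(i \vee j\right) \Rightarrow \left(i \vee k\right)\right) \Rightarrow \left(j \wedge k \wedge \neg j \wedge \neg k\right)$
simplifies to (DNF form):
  $j \wedge \neg i \wedge \neg k$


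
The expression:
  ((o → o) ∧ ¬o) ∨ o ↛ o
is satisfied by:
  {o: False}


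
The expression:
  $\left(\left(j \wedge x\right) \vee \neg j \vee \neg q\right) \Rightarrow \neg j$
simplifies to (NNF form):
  $\left(q \wedge \neg x\right) \vee \neg j$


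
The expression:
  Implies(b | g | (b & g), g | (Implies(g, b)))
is always true.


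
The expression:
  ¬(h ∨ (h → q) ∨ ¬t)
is never true.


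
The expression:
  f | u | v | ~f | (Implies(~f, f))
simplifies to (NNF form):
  True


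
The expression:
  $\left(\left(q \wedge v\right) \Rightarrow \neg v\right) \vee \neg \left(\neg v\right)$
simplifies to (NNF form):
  $\text{True}$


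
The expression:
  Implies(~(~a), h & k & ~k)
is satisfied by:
  {a: False}


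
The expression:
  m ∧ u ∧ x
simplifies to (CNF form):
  m ∧ u ∧ x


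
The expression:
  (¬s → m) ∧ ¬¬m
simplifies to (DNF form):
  m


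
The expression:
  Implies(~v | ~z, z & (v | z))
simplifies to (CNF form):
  z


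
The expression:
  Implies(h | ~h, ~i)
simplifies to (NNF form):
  ~i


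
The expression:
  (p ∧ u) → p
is always true.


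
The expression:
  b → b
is always true.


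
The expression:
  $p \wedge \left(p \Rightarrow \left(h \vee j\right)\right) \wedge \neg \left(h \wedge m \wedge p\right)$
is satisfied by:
  {p: True, j: True, h: False, m: False}
  {p: True, m: True, j: True, h: False}
  {p: True, h: True, j: True, m: False}
  {p: True, h: True, j: False, m: False}


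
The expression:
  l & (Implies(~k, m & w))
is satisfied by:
  {k: True, w: True, m: True, l: True}
  {k: True, w: True, l: True, m: False}
  {k: True, m: True, l: True, w: False}
  {k: True, l: True, m: False, w: False}
  {w: True, m: True, l: True, k: False}


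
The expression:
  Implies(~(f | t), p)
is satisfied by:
  {t: True, p: True, f: True}
  {t: True, p: True, f: False}
  {t: True, f: True, p: False}
  {t: True, f: False, p: False}
  {p: True, f: True, t: False}
  {p: True, f: False, t: False}
  {f: True, p: False, t: False}


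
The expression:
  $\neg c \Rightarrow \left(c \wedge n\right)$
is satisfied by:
  {c: True}


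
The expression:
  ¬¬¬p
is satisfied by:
  {p: False}


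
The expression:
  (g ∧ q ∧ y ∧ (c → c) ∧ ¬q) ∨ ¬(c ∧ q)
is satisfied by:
  {c: False, q: False}
  {q: True, c: False}
  {c: True, q: False}


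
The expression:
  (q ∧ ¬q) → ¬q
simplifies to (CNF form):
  True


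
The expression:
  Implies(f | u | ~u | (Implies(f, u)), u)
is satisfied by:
  {u: True}


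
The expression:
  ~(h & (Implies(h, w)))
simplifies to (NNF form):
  ~h | ~w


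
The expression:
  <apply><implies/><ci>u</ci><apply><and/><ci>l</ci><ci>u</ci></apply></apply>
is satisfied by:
  {l: True, u: False}
  {u: False, l: False}
  {u: True, l: True}


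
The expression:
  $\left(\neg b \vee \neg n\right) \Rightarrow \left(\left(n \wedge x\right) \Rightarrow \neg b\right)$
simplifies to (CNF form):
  $\text{True}$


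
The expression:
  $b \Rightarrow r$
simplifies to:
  $r \vee \neg b$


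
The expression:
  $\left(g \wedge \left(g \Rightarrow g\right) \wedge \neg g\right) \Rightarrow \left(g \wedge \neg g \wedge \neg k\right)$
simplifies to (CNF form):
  $\text{True}$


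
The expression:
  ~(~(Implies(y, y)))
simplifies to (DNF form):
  True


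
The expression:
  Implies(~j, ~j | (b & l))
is always true.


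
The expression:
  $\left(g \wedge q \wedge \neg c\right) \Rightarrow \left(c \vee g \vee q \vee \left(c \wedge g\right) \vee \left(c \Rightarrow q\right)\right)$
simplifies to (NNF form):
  $\text{True}$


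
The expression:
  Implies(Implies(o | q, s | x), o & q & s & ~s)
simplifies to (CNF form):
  ~s & ~x & (o | q)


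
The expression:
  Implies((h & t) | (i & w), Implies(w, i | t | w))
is always true.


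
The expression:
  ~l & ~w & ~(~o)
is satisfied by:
  {o: True, w: False, l: False}


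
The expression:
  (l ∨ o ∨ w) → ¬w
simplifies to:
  ¬w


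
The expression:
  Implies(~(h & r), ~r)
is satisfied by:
  {h: True, r: False}
  {r: False, h: False}
  {r: True, h: True}


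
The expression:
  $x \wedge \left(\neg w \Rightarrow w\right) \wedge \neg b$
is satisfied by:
  {w: True, x: True, b: False}


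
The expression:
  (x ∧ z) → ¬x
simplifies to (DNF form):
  ¬x ∨ ¬z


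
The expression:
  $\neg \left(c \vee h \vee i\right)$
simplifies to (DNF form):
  $\neg c \wedge \neg h \wedge \neg i$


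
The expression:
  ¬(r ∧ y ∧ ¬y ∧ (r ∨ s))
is always true.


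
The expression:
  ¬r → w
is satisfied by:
  {r: True, w: True}
  {r: True, w: False}
  {w: True, r: False}


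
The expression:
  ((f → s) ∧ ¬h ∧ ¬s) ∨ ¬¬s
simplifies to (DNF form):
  s ∨ (¬f ∧ ¬h)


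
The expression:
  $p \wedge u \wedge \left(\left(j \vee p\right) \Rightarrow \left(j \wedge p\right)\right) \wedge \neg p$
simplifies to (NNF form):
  $\text{False}$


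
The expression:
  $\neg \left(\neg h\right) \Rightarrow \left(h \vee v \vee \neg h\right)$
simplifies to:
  $\text{True}$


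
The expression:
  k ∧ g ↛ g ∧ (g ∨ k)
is never true.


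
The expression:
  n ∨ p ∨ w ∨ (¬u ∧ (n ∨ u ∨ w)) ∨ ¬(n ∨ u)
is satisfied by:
  {n: True, p: True, w: True, u: False}
  {n: True, p: True, u: False, w: False}
  {n: True, w: True, u: False, p: False}
  {n: True, u: False, w: False, p: False}
  {p: True, w: True, u: False, n: False}
  {p: True, u: False, w: False, n: False}
  {w: True, p: False, u: False, n: False}
  {p: False, u: False, w: False, n: False}
  {p: True, n: True, u: True, w: True}
  {p: True, n: True, u: True, w: False}
  {n: True, u: True, w: True, p: False}
  {n: True, u: True, p: False, w: False}
  {w: True, u: True, p: True, n: False}
  {u: True, p: True, n: False, w: False}
  {u: True, w: True, n: False, p: False}


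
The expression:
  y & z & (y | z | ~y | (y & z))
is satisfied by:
  {z: True, y: True}


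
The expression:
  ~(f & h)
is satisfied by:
  {h: False, f: False}
  {f: True, h: False}
  {h: True, f: False}


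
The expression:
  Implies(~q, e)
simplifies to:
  e | q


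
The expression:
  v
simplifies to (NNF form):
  v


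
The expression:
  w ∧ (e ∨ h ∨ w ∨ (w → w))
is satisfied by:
  {w: True}


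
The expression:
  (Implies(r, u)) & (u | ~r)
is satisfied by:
  {u: True, r: False}
  {r: False, u: False}
  {r: True, u: True}


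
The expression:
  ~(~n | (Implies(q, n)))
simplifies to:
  False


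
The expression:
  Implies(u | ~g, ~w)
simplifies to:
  ~w | (g & ~u)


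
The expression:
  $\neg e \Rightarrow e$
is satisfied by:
  {e: True}


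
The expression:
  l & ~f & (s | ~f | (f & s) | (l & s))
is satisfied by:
  {l: True, f: False}


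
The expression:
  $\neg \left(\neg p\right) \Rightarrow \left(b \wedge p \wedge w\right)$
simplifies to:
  $\left(b \wedge w\right) \vee \neg p$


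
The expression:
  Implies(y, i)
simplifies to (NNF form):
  i | ~y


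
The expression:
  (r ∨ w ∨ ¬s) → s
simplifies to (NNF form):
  s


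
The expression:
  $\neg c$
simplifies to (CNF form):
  $\neg c$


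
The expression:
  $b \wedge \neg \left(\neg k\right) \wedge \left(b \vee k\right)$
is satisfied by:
  {b: True, k: True}


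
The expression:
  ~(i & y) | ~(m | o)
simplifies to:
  ~i | ~y | (~m & ~o)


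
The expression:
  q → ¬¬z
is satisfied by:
  {z: True, q: False}
  {q: False, z: False}
  {q: True, z: True}


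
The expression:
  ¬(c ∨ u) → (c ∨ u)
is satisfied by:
  {c: True, u: True}
  {c: True, u: False}
  {u: True, c: False}


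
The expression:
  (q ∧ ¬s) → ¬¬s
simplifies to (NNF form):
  s ∨ ¬q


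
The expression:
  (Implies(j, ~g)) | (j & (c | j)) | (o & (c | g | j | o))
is always true.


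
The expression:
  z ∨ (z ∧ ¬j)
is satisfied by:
  {z: True}


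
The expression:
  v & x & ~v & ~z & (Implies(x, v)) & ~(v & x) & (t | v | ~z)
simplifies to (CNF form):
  False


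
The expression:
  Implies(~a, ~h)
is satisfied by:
  {a: True, h: False}
  {h: False, a: False}
  {h: True, a: True}


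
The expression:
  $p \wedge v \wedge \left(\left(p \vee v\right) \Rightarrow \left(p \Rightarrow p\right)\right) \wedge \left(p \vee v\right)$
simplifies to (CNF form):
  $p \wedge v$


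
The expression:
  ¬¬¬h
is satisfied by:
  {h: False}


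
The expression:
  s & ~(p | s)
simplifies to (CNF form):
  False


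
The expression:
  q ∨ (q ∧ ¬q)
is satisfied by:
  {q: True}


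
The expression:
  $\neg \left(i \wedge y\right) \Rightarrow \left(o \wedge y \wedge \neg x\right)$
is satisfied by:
  {i: True, o: True, y: True, x: False}
  {i: True, y: True, x: False, o: False}
  {i: True, o: True, x: True, y: True}
  {i: True, x: True, y: True, o: False}
  {o: True, y: True, x: False, i: False}


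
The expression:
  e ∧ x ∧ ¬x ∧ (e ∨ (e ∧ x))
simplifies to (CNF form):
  False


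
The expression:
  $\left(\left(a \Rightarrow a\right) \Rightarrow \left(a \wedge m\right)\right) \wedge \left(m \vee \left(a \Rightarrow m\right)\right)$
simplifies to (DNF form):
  $a \wedge m$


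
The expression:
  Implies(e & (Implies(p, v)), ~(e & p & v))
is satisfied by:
  {p: False, v: False, e: False}
  {e: True, p: False, v: False}
  {v: True, p: False, e: False}
  {e: True, v: True, p: False}
  {p: True, e: False, v: False}
  {e: True, p: True, v: False}
  {v: True, p: True, e: False}


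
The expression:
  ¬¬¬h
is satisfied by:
  {h: False}


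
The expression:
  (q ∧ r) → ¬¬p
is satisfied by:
  {p: True, q: False, r: False}
  {p: False, q: False, r: False}
  {r: True, p: True, q: False}
  {r: True, p: False, q: False}
  {q: True, p: True, r: False}
  {q: True, p: False, r: False}
  {q: True, r: True, p: True}


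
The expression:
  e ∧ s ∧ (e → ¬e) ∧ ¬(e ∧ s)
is never true.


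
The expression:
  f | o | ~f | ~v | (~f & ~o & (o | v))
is always true.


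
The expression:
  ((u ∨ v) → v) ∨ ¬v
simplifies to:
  True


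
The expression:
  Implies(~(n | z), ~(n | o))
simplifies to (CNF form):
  n | z | ~o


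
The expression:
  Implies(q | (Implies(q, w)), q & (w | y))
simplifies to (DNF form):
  (q & w) | (q & y)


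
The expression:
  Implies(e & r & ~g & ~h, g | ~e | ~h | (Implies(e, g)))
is always true.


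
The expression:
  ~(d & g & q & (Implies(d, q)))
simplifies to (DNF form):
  ~d | ~g | ~q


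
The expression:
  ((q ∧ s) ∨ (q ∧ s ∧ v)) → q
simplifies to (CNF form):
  True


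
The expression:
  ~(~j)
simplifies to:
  j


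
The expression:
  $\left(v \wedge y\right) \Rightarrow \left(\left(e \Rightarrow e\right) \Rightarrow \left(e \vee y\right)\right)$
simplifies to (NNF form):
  $\text{True}$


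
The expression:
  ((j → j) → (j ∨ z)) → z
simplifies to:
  z ∨ ¬j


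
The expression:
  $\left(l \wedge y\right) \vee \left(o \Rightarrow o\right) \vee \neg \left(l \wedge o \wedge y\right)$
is always true.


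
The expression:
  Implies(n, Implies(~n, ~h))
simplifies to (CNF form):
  True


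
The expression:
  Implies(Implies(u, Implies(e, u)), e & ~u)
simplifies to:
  e & ~u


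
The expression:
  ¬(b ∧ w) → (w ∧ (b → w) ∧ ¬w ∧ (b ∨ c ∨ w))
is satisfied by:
  {w: True, b: True}


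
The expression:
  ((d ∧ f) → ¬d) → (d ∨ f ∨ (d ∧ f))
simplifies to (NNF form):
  d ∨ f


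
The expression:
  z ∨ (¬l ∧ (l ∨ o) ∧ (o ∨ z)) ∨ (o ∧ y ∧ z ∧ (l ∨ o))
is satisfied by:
  {o: True, z: True, l: False}
  {z: True, l: False, o: False}
  {o: True, z: True, l: True}
  {z: True, l: True, o: False}
  {o: True, l: False, z: False}


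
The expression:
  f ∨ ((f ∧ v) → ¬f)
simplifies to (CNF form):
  True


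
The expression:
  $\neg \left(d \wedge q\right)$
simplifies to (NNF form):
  $\neg d \vee \neg q$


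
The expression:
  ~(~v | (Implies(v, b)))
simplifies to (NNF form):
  v & ~b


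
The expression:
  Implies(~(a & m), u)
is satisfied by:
  {a: True, u: True, m: True}
  {a: True, u: True, m: False}
  {u: True, m: True, a: False}
  {u: True, m: False, a: False}
  {a: True, m: True, u: False}


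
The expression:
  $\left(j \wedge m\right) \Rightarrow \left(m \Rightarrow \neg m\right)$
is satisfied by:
  {m: False, j: False}
  {j: True, m: False}
  {m: True, j: False}


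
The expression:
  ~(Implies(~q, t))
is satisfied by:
  {q: False, t: False}


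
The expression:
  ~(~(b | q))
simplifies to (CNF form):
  b | q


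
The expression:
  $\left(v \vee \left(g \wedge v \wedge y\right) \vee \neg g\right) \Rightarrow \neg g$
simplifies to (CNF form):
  $\neg g \vee \neg v$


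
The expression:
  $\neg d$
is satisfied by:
  {d: False}


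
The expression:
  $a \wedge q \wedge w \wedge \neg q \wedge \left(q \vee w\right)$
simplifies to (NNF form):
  $\text{False}$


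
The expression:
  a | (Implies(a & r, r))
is always true.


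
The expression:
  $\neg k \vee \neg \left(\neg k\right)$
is always true.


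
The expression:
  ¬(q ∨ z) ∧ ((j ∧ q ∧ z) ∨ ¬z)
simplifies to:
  ¬q ∧ ¬z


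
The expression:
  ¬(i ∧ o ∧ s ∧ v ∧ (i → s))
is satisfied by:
  {s: False, v: False, o: False, i: False}
  {i: True, s: False, v: False, o: False}
  {o: True, s: False, v: False, i: False}
  {i: True, o: True, s: False, v: False}
  {v: True, i: False, s: False, o: False}
  {i: True, v: True, s: False, o: False}
  {o: True, v: True, i: False, s: False}
  {i: True, o: True, v: True, s: False}
  {s: True, o: False, v: False, i: False}
  {i: True, s: True, o: False, v: False}
  {o: True, s: True, i: False, v: False}
  {i: True, o: True, s: True, v: False}
  {v: True, s: True, o: False, i: False}
  {i: True, v: True, s: True, o: False}
  {o: True, v: True, s: True, i: False}


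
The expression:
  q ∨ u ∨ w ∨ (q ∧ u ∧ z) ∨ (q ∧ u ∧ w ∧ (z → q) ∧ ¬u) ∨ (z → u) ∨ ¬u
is always true.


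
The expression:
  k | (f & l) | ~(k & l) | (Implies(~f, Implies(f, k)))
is always true.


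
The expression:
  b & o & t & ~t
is never true.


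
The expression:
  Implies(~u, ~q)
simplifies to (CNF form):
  u | ~q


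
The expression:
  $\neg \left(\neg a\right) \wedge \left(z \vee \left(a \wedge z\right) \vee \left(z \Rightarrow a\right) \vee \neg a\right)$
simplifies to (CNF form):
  $a$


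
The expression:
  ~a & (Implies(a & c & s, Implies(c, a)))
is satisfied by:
  {a: False}


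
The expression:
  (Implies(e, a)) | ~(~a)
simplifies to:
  a | ~e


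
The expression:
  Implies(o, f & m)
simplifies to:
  ~o | (f & m)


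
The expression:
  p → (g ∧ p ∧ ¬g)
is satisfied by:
  {p: False}


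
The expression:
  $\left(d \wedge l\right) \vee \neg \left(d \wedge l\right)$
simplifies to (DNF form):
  $\text{True}$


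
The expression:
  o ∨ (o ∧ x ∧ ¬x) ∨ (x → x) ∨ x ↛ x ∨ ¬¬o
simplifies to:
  True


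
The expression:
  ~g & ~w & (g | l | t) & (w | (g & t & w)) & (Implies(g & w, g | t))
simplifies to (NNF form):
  False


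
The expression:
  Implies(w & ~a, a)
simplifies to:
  a | ~w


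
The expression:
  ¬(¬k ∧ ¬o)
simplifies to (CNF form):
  k ∨ o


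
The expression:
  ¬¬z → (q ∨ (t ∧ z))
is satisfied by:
  {t: True, q: True, z: False}
  {t: True, z: False, q: False}
  {q: True, z: False, t: False}
  {q: False, z: False, t: False}
  {t: True, q: True, z: True}
  {t: True, z: True, q: False}
  {q: True, z: True, t: False}


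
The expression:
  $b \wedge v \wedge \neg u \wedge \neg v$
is never true.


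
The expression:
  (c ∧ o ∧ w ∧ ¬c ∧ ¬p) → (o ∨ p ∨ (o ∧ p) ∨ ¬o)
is always true.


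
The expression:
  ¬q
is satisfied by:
  {q: False}


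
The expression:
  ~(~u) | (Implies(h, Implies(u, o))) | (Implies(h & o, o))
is always true.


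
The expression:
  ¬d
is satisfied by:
  {d: False}


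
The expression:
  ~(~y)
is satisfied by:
  {y: True}


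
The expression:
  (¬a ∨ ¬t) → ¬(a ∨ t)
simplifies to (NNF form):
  (a ∧ t) ∨ (¬a ∧ ¬t)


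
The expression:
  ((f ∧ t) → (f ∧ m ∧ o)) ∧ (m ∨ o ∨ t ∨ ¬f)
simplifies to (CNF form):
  (m ∨ o ∨ ¬f) ∧ (m ∨ ¬f ∨ ¬t) ∧ (o ∨ ¬f ∨ ¬t) ∧ (m ∨ o ∨ ¬f ∨ ¬t)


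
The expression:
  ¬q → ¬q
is always true.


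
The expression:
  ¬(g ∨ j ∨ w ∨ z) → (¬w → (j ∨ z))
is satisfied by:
  {z: True, g: True, w: True, j: True}
  {z: True, g: True, w: True, j: False}
  {z: True, g: True, j: True, w: False}
  {z: True, g: True, j: False, w: False}
  {z: True, w: True, j: True, g: False}
  {z: True, w: True, j: False, g: False}
  {z: True, w: False, j: True, g: False}
  {z: True, w: False, j: False, g: False}
  {g: True, w: True, j: True, z: False}
  {g: True, w: True, j: False, z: False}
  {g: True, j: True, w: False, z: False}
  {g: True, j: False, w: False, z: False}
  {w: True, j: True, g: False, z: False}
  {w: True, g: False, j: False, z: False}
  {j: True, g: False, w: False, z: False}


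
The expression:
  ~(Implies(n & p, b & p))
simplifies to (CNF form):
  n & p & ~b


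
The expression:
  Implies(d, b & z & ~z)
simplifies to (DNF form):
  ~d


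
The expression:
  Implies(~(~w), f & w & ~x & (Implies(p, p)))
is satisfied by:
  {f: True, w: False, x: False}
  {f: False, w: False, x: False}
  {x: True, f: True, w: False}
  {x: True, f: False, w: False}
  {w: True, f: True, x: False}


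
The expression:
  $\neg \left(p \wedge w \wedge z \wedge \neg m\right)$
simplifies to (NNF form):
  $m \vee \neg p \vee \neg w \vee \neg z$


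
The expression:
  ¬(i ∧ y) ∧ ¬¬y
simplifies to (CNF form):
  y ∧ ¬i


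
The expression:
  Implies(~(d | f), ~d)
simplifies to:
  True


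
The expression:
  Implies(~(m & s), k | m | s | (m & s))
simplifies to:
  k | m | s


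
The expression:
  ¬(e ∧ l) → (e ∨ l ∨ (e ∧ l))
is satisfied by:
  {l: True, e: True}
  {l: True, e: False}
  {e: True, l: False}


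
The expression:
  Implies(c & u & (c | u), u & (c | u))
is always true.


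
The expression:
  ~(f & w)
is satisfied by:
  {w: False, f: False}
  {f: True, w: False}
  {w: True, f: False}


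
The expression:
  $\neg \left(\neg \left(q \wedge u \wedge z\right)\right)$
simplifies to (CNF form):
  $q \wedge u \wedge z$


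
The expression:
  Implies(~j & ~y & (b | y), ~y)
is always true.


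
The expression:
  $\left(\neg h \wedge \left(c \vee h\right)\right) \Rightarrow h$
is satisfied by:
  {h: True, c: False}
  {c: False, h: False}
  {c: True, h: True}


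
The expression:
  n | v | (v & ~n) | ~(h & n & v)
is always true.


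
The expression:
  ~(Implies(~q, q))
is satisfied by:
  {q: False}


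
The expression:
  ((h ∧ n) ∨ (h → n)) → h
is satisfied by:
  {h: True}


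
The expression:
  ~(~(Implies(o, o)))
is always true.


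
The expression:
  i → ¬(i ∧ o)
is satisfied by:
  {o: False, i: False}
  {i: True, o: False}
  {o: True, i: False}


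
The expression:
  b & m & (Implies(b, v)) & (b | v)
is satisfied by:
  {m: True, b: True, v: True}


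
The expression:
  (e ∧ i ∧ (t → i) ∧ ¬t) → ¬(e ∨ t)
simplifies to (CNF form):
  t ∨ ¬e ∨ ¬i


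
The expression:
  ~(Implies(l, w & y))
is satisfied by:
  {l: True, w: False, y: False}
  {y: True, l: True, w: False}
  {w: True, l: True, y: False}


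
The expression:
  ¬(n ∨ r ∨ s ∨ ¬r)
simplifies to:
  False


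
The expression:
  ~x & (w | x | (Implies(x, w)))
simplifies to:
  ~x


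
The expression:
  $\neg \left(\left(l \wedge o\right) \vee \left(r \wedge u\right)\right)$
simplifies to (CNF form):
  $\left(\neg l \vee \neg o\right) \wedge \left(\neg r \vee \neg u\right) \wedge \left(\neg l \vee \neg o \vee \neg r\right) \wedge \left(\neg l \vee \neg o \vee \neg u\right) \wedge \left(\neg l \vee \neg r \vee \neg u\right) \wedge \left(\neg o \vee \neg r \vee \neg u\right) \wedge \left(\neg l \vee \neg o \vee \neg r \vee \neg u\right)$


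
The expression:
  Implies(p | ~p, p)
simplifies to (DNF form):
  p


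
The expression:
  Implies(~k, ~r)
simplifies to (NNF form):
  k | ~r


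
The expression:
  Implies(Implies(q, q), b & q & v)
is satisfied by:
  {b: True, q: True, v: True}


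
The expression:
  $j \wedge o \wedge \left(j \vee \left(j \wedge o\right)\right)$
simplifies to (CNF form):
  $j \wedge o$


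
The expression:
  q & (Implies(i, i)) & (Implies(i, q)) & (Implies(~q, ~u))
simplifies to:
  q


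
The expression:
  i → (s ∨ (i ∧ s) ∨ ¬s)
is always true.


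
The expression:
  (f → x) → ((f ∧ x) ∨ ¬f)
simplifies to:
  True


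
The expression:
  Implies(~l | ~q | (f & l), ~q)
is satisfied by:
  {l: True, q: False, f: False}
  {l: False, q: False, f: False}
  {f: True, l: True, q: False}
  {f: True, l: False, q: False}
  {q: True, l: True, f: False}


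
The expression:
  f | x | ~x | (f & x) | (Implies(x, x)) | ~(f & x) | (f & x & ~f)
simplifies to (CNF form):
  True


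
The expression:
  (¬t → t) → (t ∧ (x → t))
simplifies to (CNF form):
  True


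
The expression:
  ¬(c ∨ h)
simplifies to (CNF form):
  ¬c ∧ ¬h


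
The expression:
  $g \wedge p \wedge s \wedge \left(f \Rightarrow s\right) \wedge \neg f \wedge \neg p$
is never true.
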